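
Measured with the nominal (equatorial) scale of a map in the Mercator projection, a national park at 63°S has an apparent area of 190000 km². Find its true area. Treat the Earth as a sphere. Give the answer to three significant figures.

The Mercator projection is conformal; its linear scale factor is the same in every direction and equals sec φ = 1/cos φ.
Areal scale = k² = sec²φ = 1/cos²(63°) = 1/0.4540² = 4.852.
True area = apparent / (areal scale) = 190000 / 4.852 ≈ 39200 km².

39200 km²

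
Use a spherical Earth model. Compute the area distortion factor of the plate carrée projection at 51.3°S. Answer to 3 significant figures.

1.60

In the plate carrée (x = Rλ, y = Rφ), meridians are true-scale (h = 1) and parallels are stretched by k = sec φ.
Areal scale = h·k = 1 × sec φ; at 51.3°, h = 1.000, k = 1.599, so h·k = 1.599.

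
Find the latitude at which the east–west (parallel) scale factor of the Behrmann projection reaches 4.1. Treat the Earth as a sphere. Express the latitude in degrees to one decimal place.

77.8°

Behrmann is a cylindrical equal-area projection with standard parallels at ±30°. For cylindrical equal-area with standard parallel φ₀, h = cos φ / cos φ₀ and k = cos φ₀ / cos φ, so h·k = 1.
k = cos φ₀ / cos φ = 4.1  ⇒  cos φ = cos 30° / 4.1 = 0.2112.
φ = arccos(0.2112) ≈ 77.8°.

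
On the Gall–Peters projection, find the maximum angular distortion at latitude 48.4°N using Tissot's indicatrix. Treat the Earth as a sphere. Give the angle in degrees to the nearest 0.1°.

Gall–Peters is a cylindrical equal-area projection with standard parallels at ±45°. Cylindrical equal-area (φ₀ = 45°): h = cos φ / cos 45° along meridians, k = cos 45° / cos φ along parallels; h·k = 1.
At 48.4°: h = 0.9389, k = 1.065; principal scales a = 1.065, b = 0.9389.
sin(ω/2) = (a − b)/(a + b) = 0.1261/2.004 = 0.06293, so ω = 2 arcsin(0.06293) ≈ 7.2°.

7.2°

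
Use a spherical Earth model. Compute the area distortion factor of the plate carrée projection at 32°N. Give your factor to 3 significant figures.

1.18

In the plate carrée (x = Rλ, y = Rφ), meridians are true-scale (h = 1) and parallels are stretched by k = sec φ.
Areal scale = h·k = 1 × sec φ; at 32°, h = 1.000, k = 1.179, so h·k = 1.179.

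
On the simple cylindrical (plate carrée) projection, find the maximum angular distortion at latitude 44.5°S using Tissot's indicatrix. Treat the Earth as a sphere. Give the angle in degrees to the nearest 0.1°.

19.3°

For the equirectangular projection with φ₀ = 0 (plate carrée), h = 1 along meridians and k = sec φ along parallels.
At 44.5°: h = 1.000, k = 1.402; principal scales a = 1.402, b = 1.000.
sin(ω/2) = (a − b)/(a + b) = 0.4020/2.402 = 0.1674, so ω = 2 arcsin(0.1674) ≈ 19.3°.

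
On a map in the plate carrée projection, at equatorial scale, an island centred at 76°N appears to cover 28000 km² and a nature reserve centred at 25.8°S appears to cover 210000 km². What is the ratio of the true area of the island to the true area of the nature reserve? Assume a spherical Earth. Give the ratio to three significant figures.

Plate carrée has h = 1 and k = sec φ, giving areal scale sec φ; true area = (apparent area) · cos φ.
True area of island: 28000 × cos(76°) = 28000 × 0.2419 = 6774 km².
True area of nature reserve: 210000 × cos(25.8°) = 210000 × 0.9003 = 189100 km².
Ratio = 6774 / 189100 ≈ 0.0358.

0.0358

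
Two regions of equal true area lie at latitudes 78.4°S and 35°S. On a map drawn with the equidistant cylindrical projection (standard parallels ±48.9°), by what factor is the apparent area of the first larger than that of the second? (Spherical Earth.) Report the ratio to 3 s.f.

In the equirectangular projection with standard parallel φ₀ = 48.9° (x = Rλ cos φ₀, y = Rφ), meridians are true-scale (h = 1) and the parallel scale is k = cos φ₀ / cos φ.
Areal scale at 78.4°: h·k = 1.000 × 3.269 = 3.269.
Areal scale at 35°: h·k = 1.000 × 0.8025 = 0.8025.
Ratio = 3.269/0.8025 ≈ 4.07.

4.07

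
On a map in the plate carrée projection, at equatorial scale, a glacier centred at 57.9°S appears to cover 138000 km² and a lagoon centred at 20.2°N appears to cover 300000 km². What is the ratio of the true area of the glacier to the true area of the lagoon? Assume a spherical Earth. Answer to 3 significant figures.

Plate carrée has h = 1 and k = sec φ, giving areal scale sec φ; true area = (apparent area) · cos φ.
True area of glacier: 138000 × cos(57.9°) = 138000 × 0.5314 = 73330 km².
True area of lagoon: 300000 × cos(20.2°) = 300000 × 0.9385 = 281500 km².
Ratio = 73330 / 281500 ≈ 0.260.

0.260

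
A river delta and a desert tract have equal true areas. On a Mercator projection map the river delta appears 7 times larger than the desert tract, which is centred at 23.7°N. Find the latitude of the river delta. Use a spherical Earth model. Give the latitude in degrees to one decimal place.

69.8°

Mercator areal scale is sec²φ, so apparent-area ratio = sec²φ₁ / sec²φ₂ = cos²φ₂ / cos²φ₁.
cos²φ₂ / cos²φ₁ = 7  ⇒  cos φ₁ = cos 23.7° / √7 = 0.9157/2.646 = 0.3461.
φ₁ = arccos(0.3461) ≈ 69.8°.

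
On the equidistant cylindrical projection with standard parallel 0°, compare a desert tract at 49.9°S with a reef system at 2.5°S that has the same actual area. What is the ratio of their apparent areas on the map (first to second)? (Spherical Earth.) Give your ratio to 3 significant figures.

1.55

For the equirectangular projection with φ₀ = 0 (plate carrée), h = 1 along meridians and k = sec φ along parallels.
Areal scale at 49.9°: h·k = 1.000 × 1.552 = 1.552.
Areal scale at 2.5°: h·k = 1.000 × 1.001 = 1.001.
Ratio = 1.552/1.001 ≈ 1.55.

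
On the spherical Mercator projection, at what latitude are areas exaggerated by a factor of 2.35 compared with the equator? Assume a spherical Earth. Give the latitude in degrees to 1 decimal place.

Mercator areal scale is sec²φ.
sec²φ = 2.35  ⇒  cos²φ = 0.4255  ⇒  cos φ = 0.6523.
φ = arccos(0.6523) ≈ 49.3°.

49.3°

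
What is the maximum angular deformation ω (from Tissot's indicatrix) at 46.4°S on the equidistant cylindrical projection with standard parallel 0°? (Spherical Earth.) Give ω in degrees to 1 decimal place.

21.2°

For the equirectangular projection with φ₀ = 0 (plate carrée), h = 1 along meridians and k = sec φ along parallels.
At 46.4°: h = 1.000, k = 1.450; principal scales a = 1.450, b = 1.000.
sin(ω/2) = (a − b)/(a + b) = 0.4501/2.450 = 0.1837, so ω = 2 arcsin(0.1837) ≈ 21.2°.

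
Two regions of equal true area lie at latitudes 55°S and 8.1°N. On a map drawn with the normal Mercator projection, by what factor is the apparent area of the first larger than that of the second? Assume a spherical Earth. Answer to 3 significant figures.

2.98

On Mercator, area is exaggerated by sec²φ = 1/cos²φ.
At 55°: sec²(55°) = 1/0.5736² = 3.040.
At 8.1°: sec²(8.1°) = 1/0.9900² = 1.020.
Ratio = 3.040/1.020 = cos²(8.1°)/cos²(55°) ≈ 2.98.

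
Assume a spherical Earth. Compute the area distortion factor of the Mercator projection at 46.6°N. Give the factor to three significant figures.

For Mercator, h = k = sec φ (a conformal cylindrical projection has a single point scale, 1/cos φ).
Areal scale = k² = sec²φ = 1/cos²(46.6°) = 1/0.6871² = 2.118.

2.12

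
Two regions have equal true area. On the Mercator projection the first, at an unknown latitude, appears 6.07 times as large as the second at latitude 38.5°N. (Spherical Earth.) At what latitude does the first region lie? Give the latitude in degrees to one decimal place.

71.5°

Mercator areal scale is sec²φ, so apparent-area ratio = sec²φ₁ / sec²φ₂ = cos²φ₂ / cos²φ₁.
cos²φ₂ / cos²φ₁ = 6.07  ⇒  cos φ₁ = cos 38.5° / √6.07 = 0.7826/2.464 = 0.3177.
φ₁ = arccos(0.3177) ≈ 71.5°.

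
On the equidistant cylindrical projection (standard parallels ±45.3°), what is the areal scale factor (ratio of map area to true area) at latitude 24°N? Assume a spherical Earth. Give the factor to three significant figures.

0.770

In the equirectangular projection with standard parallel φ₀ = 45.3° (x = Rλ cos φ₀, y = Rφ), meridians are true-scale (h = 1) and the parallel scale is k = cos φ₀ / cos φ.
Areal scale = h·k = 1 × cos φ₀ / cos φ; at 24°, h = 1.000, k = 0.7700, so h·k = 0.7700.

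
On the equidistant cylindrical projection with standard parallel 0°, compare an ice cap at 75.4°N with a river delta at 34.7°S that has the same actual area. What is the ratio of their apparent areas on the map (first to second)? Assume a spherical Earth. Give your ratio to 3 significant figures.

3.26

Plate carrée maps x = Rλ, y = Rφ. The meridian scale is h = 1 and the parallel scale is k = 1/cos φ = sec φ.
Areal scale at 75.4°: h·k = 1.000 × 3.967 = 3.967.
Areal scale at 34.7°: h·k = 1.000 × 1.216 = 1.216.
Ratio = 3.967/1.216 ≈ 3.26.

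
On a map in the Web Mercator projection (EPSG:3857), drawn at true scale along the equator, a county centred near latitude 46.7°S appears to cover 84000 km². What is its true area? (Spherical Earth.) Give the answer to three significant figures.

39500 km²

Mercator is conformal, so the point scale is isotropic: h = k = sec φ = 1/cos φ.
Areal scale = k² = sec²φ = 1/cos²(46.7°) = 1/0.6858² = 2.126.
True area = apparent / (areal scale) = 84000 / 2.126 ≈ 39500 km².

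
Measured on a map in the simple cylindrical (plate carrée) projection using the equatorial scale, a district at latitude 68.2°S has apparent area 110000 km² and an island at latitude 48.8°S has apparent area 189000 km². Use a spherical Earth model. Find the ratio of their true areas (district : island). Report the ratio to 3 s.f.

Plate carrée has h = 1 and k = sec φ, giving areal scale sec φ; true area = (apparent area) · cos φ.
True area of district: 110000 × cos(68.2°) = 110000 × 0.3714 = 40850 km².
True area of island: 189000 × cos(48.8°) = 189000 × 0.6587 = 124500 km².
Ratio = 40850 / 124500 ≈ 0.328.

0.328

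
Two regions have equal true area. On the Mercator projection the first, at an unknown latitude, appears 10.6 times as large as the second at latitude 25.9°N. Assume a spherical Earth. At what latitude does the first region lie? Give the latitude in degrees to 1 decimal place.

On Mercator, (apparent₁)/(apparent₂) = sec²φ₁ / sec²φ₂ when true areas are equal.
cos²φ₂ / cos²φ₁ = 10.6  ⇒  cos φ₁ = cos 25.9° / √10.6 = 0.8996/3.256 = 0.2763.
φ₁ = arccos(0.2763) ≈ 74.0°.

74.0°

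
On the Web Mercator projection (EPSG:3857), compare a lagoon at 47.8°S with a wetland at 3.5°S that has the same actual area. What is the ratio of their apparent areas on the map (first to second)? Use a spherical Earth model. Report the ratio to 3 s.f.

On Mercator, area is exaggerated by sec²φ = 1/cos²φ.
At 47.8°: sec²(47.8°) = 1/0.6717² = 2.216.
At 3.5°: sec²(3.5°) = 1/0.9981² = 1.004.
Ratio = 2.216/1.004 = cos²(3.5°)/cos²(47.8°) ≈ 2.21.

2.21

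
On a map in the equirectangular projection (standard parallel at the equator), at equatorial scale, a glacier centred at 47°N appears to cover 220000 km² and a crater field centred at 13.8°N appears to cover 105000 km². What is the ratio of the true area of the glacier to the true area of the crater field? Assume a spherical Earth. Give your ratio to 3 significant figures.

1.47

Plate carrée has h = 1 and k = sec φ, giving areal scale sec φ; true area = (apparent area) · cos φ.
True area of glacier: 220000 × cos(47°) = 220000 × 0.6820 = 150000 km².
True area of crater field: 105000 × cos(13.8°) = 105000 × 0.9711 = 102000 km².
Ratio = 150000 / 102000 ≈ 1.47.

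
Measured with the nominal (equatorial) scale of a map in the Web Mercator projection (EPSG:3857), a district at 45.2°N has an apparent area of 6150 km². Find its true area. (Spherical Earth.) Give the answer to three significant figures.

3050 km²

The Mercator projection is conformal; its linear scale factor is the same in every direction and equals sec φ = 1/cos φ.
Areal scale = k² = sec²φ = 1/cos²(45.2°) = 1/0.7046² = 2.014.
True area = apparent / (areal scale) = 6150 / 2.014 ≈ 3050 km².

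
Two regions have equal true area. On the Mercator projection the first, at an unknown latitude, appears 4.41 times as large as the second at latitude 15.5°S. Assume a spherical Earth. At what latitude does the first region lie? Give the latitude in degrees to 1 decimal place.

On Mercator, (apparent₁)/(apparent₂) = sec²φ₁ / sec²φ₂ when true areas are equal.
cos²φ₂ / cos²φ₁ = 4.41  ⇒  cos φ₁ = cos 15.5° / √4.41 = 0.9636/2.100 = 0.4589.
φ₁ = arccos(0.4589) ≈ 62.7°.

62.7°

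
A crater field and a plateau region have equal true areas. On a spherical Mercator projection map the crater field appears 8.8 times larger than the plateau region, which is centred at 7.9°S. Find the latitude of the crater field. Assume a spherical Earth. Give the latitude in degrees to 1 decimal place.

70.5°

Mercator areal scale is sec²φ, so apparent-area ratio = sec²φ₁ / sec²φ₂ = cos²φ₂ / cos²φ₁.
cos²φ₂ / cos²φ₁ = 8.8  ⇒  cos φ₁ = cos 7.9° / √8.8 = 0.9905/2.966 = 0.3339.
φ₁ = arccos(0.3339) ≈ 70.5°.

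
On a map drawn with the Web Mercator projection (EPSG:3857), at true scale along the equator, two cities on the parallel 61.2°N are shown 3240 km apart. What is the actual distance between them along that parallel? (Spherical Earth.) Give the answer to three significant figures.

1560 km

For Mercator, h = k = sec φ (a conformal cylindrical projection has a single point scale, 1/cos φ).
Along the parallel at 61.2°, map distances are exaggerated by k = sec 61.2° = 2.076.
True distance = 3240 / 2.076 = 3240 × cos 61.2° ≈ 1560 km.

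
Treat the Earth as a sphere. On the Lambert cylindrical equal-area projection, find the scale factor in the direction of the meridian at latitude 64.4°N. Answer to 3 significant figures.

The Lambert cylindrical equal-area projection is the cylindrical equal-area projection with its standard parallel at the equator (φ₀ = 0). A cylindrical equal-area projection with standard parallel φ₀ has meridian scale h = cos φ / cos φ₀ and parallel scale k = cos φ₀ / cos φ (so areas are preserved, h·k = 1).
h = cos 64.4° / cos 0° = 0.4321/1.000 = 0.4321.

0.432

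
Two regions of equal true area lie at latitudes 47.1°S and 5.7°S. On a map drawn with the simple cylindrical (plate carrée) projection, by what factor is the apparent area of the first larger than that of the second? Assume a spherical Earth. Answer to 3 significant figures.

1.46

Plate carrée maps x = Rλ, y = Rφ. The meridian scale is h = 1 and the parallel scale is k = 1/cos φ = sec φ.
Areal scale at 47.1°: h·k = 1.000 × 1.469 = 1.469.
Areal scale at 5.7°: h·k = 1.000 × 1.005 = 1.005.
Ratio = 1.469/1.005 ≈ 1.46.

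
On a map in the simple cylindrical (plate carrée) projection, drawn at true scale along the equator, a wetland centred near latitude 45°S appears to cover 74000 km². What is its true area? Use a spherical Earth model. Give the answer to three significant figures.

In the plate carrée (x = Rλ, y = Rφ), meridians are true-scale (h = 1) and parallels are stretched by k = sec φ.
Areal scale = h·k = 1 × sec φ; at 45°, h = 1.000, k = 1.414, so h·k = 1.414.
True area = apparent / (areal scale) = 74000 / 1.414 ≈ 52300 km².

52300 km²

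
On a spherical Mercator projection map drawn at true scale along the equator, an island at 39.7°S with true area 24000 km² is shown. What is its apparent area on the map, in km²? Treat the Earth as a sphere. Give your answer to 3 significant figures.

40500 km²

Mercator is conformal, so the point scale is isotropic: h = k = sec φ = 1/cos φ.
Areal scale = k² = sec²φ = 1/cos²(39.7°) = 1/0.7694² = 1.689.
Apparent area = 24000 × 1.689 ≈ 40500 km².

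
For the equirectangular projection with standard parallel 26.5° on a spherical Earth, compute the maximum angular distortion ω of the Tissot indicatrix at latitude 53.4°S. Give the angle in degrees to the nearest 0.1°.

23.1°

With standard parallel φ₀ = 26.5°, the equirectangular projection gives x = Rλ cos φ₀, y = Rφ, so h = 1 and k = cos 26.5° / cos φ.
At 53.4°: h = 1.000, k = 1.501; principal scales a = 1.501, b = 1.000.
sin(ω/2) = (a − b)/(a + b) = 0.5010/2.501 = 0.2003, so ω = 2 arcsin(0.2003) ≈ 23.1°.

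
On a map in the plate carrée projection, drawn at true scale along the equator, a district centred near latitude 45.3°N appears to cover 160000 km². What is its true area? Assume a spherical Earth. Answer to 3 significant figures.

For the equirectangular projection with φ₀ = 0 (plate carrée), h = 1 along meridians and k = sec φ along parallels.
Areal scale = h·k = 1 × sec φ; at 45.3°, h = 1.000, k = 1.422, so h·k = 1.422.
True area = apparent / (areal scale) = 160000 / 1.422 ≈ 113000 km².

113000 km²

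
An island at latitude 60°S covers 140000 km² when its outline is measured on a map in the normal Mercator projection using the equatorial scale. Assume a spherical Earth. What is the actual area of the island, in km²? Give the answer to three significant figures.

For Mercator, h = k = sec φ (a conformal cylindrical projection has a single point scale, 1/cos φ).
Areal scale = k² = sec²φ = 1/cos²(60°) = 1/0.5000² = 4.000.
True area = apparent / (areal scale) = 140000 / 4.000 ≈ 35000 km².

35000 km²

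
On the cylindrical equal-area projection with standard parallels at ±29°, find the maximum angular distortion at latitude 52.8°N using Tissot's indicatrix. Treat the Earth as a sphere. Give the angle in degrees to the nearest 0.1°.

41.4°

For cylindrical equal-area with standard parallel φ₀, h = cos φ / cos φ₀ and k = cos φ₀ / cos φ, so h·k = 1.
At 52.8°: h = 0.6913, k = 1.447; principal scales a = 1.447, b = 0.6913.
sin(ω/2) = (a − b)/(a + b) = 0.7553/2.138 = 0.3533, so ω = 2 arcsin(0.3533) ≈ 41.4°.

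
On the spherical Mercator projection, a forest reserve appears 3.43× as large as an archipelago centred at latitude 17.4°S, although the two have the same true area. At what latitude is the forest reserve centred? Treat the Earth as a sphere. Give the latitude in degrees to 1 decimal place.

59.0°

On Mercator, (apparent₁)/(apparent₂) = sec²φ₁ / sec²φ₂ when true areas are equal.
cos²φ₂ / cos²φ₁ = 3.43  ⇒  cos φ₁ = cos 17.4° / √3.43 = 0.9542/1.852 = 0.5152.
φ₁ = arccos(0.5152) ≈ 59.0°.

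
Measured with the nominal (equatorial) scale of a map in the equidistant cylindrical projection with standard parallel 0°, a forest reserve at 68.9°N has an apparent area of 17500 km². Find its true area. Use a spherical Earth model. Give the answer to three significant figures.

6300 km²

For the equirectangular projection with φ₀ = 0 (plate carrée), h = 1 along meridians and k = sec φ along parallels.
Areal scale = h·k = 1 × sec φ; at 68.9°, h = 1.000, k = 2.778, so h·k = 2.778.
True area = apparent / (areal scale) = 17500 / 2.778 ≈ 6300 km².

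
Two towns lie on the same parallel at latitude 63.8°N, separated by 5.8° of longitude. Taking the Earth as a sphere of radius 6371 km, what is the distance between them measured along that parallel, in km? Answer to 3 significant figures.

Arc length along a parallel = R cos φ · Δλ (with Δλ in radians).
= 6371 × cos 63.8° × (5.8° × π/180) = 6371 × 0.4415 × 0.1012 ≈ 285 km.

285 km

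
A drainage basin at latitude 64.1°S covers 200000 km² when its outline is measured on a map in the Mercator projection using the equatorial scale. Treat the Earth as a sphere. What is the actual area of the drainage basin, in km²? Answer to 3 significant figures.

The Mercator projection is conformal; its linear scale factor is the same in every direction and equals sec φ = 1/cos φ.
Areal scale = k² = sec²φ = 1/cos²(64.1°) = 1/0.4368² = 5.241.
True area = apparent / (areal scale) = 200000 / 5.241 ≈ 38200 km².

38200 km²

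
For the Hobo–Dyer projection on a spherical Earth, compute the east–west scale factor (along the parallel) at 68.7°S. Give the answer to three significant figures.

2.18

Hobo–Dyer is a cylindrical equal-area projection with standard parallels at ±37.5°. A cylindrical equal-area projection with standard parallel φ₀ has meridian scale h = cos φ / cos φ₀ and parallel scale k = cos φ₀ / cos φ (so areas are preserved, h·k = 1).
k = cos 37.5° / cos 68.7° = 0.7934/0.3633 = 2.184.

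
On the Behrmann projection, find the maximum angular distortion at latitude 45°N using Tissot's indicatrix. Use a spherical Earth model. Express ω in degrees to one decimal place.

23.1°

The Behrmann projection is cylindrical equal-area with φ₀ = 30°. Cylindrical equal-area (φ₀ = 30°): h = cos φ / cos 30° along meridians, k = cos 30° / cos φ along parallels; h·k = 1.
At 45°: h = 0.8165, k = 1.225; principal scales a = 1.225, b = 0.8165.
sin(ω/2) = (a − b)/(a + b) = 0.4082/2.041 = 0.2000, so ω = 2 arcsin(0.2000) ≈ 23.1°.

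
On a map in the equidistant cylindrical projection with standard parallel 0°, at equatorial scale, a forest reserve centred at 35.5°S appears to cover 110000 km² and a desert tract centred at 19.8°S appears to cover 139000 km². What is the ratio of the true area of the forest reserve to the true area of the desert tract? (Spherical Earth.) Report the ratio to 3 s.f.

0.685

Plate carrée has h = 1 and k = sec φ, giving areal scale sec φ; true area = (apparent area) · cos φ.
True area of forest reserve: 110000 × cos(35.5°) = 110000 × 0.8141 = 89550 km².
True area of desert tract: 139000 × cos(19.8°) = 139000 × 0.9409 = 130800 km².
Ratio = 89550 / 130800 ≈ 0.685.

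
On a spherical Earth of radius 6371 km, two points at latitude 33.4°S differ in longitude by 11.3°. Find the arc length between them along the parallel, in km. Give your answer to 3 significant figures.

1050 km

Arc length along a parallel = R cos φ · Δλ (with Δλ in radians).
= 6371 × cos 33.4° × (11.3° × π/180) = 6371 × 0.8348 × 0.1972 ≈ 1050 km.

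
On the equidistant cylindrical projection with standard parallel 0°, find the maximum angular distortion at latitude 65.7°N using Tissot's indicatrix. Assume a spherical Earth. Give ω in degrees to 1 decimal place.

49.3°

Plate carrée maps x = Rλ, y = Rφ. The meridian scale is h = 1 and the parallel scale is k = 1/cos φ = sec φ.
At 65.7°: h = 1.000, k = 2.430; principal scales a = 2.430, b = 1.000.
sin(ω/2) = (a − b)/(a + b) = 1.430/3.430 = 0.4169, so ω = 2 arcsin(0.4169) ≈ 49.3°.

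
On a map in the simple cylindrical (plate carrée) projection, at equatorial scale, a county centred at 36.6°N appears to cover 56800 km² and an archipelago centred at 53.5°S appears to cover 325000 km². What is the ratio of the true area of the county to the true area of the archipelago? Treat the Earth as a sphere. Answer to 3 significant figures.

Plate carrée has h = 1 and k = sec φ, giving areal scale sec φ; true area = (apparent area) · cos φ.
True area of county: 56800 × cos(36.6°) = 56800 × 0.8028 = 45600 km².
True area of archipelago: 325000 × cos(53.5°) = 325000 × 0.5948 = 193300 km².
Ratio = 45600 / 193300 ≈ 0.236.

0.236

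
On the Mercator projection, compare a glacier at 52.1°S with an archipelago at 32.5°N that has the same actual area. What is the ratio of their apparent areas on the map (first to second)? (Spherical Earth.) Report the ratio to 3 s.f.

On Mercator, area is exaggerated by sec²φ = 1/cos²φ.
At 52.1°: sec²(52.1°) = 1/0.6143² = 2.650.
At 32.5°: sec²(32.5°) = 1/0.8434² = 1.406.
Ratio = 2.650/1.406 = cos²(32.5°)/cos²(52.1°) ≈ 1.89.

1.89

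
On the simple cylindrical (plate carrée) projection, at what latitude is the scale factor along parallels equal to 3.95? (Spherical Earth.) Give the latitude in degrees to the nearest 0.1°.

75.3°

Plate carrée: h = 1, k = sec φ along parallels.
sec φ = 3.95  ⇒  cos φ = 0.2532  ⇒  φ ≈ 75.3°.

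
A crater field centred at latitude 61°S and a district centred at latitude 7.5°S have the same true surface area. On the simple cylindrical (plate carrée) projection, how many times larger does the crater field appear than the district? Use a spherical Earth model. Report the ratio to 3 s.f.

Plate carrée maps x = Rλ, y = Rφ. The meridian scale is h = 1 and the parallel scale is k = 1/cos φ = sec φ.
Areal scale at 61°: h·k = 1.000 × 2.063 = 2.063.
Areal scale at 7.5°: h·k = 1.000 × 1.009 = 1.009.
Ratio = 2.063/1.009 ≈ 2.05.

2.05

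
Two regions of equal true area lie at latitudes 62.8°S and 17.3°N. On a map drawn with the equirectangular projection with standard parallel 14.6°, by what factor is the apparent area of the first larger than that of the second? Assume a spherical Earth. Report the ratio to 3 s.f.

2.09

In the equirectangular projection with standard parallel φ₀ = 14.6° (x = Rλ cos φ₀, y = Rφ), meridians are true-scale (h = 1) and the parallel scale is k = cos φ₀ / cos φ.
Areal scale at 62.8°: h·k = 1.000 × 2.117 = 2.117.
Areal scale at 17.3°: h·k = 1.000 × 1.014 = 1.014.
Ratio = 2.117/1.014 ≈ 2.09.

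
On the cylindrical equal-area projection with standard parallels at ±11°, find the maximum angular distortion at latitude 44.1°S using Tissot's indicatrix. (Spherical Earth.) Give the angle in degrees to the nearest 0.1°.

35.2°

For cylindrical equal-area with standard parallel φ₀, h = cos φ / cos φ₀ and k = cos φ₀ / cos φ, so h·k = 1.
At 44.1°: h = 0.7316, k = 1.367; principal scales a = 1.367, b = 0.7316.
sin(ω/2) = (a − b)/(a + b) = 0.6354/2.098 = 0.3028, so ω = 2 arcsin(0.3028) ≈ 35.2°.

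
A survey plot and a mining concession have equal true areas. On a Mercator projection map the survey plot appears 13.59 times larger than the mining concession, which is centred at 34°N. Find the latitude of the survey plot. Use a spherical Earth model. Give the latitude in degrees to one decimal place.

On Mercator, (apparent₁)/(apparent₂) = sec²φ₁ / sec²φ₂ when true areas are equal.
cos²φ₂ / cos²φ₁ = 13.59  ⇒  cos φ₁ = cos 34° / √13.59 = 0.8290/3.686 = 0.2249.
φ₁ = arccos(0.2249) ≈ 77.0°.

77.0°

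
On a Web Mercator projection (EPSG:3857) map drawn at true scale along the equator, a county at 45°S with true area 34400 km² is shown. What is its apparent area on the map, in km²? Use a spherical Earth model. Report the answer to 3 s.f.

68800 km²

The Mercator projection is conformal; its linear scale factor is the same in every direction and equals sec φ = 1/cos φ.
Areal scale = k² = sec²φ = 1/cos²(45°) = 1/0.7071² = 2.000.
Apparent area = 34400 × 2.000 ≈ 68800 km².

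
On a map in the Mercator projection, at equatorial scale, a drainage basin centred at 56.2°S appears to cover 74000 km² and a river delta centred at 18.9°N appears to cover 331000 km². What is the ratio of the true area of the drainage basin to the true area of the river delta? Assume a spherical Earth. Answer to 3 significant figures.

0.0773

Since Mercator area scale is 1/cos²φ, the true area equals the apparent area multiplied by cos²φ.
True area of drainage basin: 74000 × cos²(56.2°) = 74000 × 0.3095 = 22900 km².
True area of river delta: 331000 × cos²(18.9°) = 331000 × 0.8951 = 296300 km².
Ratio = 22900 / 296300 ≈ 0.0773.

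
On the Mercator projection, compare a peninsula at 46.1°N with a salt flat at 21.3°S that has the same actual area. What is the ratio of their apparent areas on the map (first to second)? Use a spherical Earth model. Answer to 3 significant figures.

Mercator is conformal with k = sec φ, so areal scale = k² = sec²φ.
At 46.1°: sec²(46.1°) = 1/0.6934² = 2.080.
At 21.3°: sec²(21.3°) = 1/0.9317² = 1.152.
Ratio = 2.080/1.152 = cos²(21.3°)/cos²(46.1°) ≈ 1.81.

1.81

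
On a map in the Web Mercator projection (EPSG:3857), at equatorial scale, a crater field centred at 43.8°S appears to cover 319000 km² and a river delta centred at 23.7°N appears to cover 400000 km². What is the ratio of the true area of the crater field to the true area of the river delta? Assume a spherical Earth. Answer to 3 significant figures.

On Mercator the areal scale is sec²φ, so true area = apparent × cos²φ.
True area of crater field: 319000 × cos²(43.8°) = 319000 × 0.5209 = 166200 km².
True area of river delta: 400000 × cos²(23.7°) = 400000 × 0.8384 = 335400 km².
Ratio = 166200 / 335400 ≈ 0.496.

0.496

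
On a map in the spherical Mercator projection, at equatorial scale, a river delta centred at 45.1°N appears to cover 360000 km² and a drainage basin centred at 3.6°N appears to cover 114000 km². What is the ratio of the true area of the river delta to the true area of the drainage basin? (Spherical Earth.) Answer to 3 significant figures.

1.58

Since Mercator area scale is 1/cos²φ, the true area equals the apparent area multiplied by cos²φ.
True area of river delta: 360000 × cos²(45.1°) = 360000 × 0.4983 = 179400 km².
True area of drainage basin: 114000 × cos²(3.6°) = 114000 × 0.9961 = 113600 km².
Ratio = 179400 / 113600 ≈ 1.58.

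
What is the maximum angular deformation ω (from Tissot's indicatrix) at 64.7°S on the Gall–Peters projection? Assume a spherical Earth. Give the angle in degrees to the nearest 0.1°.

Gall–Peters is a cylindrical equal-area projection with standard parallels at ±45°. A cylindrical equal-area projection with standard parallel φ₀ has meridian scale h = cos φ / cos φ₀ and parallel scale k = cos φ₀ / cos φ (so areas are preserved, h·k = 1).
At 64.7°: h = 0.6044, k = 1.655; principal scales a = 1.655, b = 0.6044.
sin(ω/2) = (a − b)/(a + b) = 1.050/2.259 = 0.4649, so ω = 2 arcsin(0.4649) ≈ 55.4°.

55.4°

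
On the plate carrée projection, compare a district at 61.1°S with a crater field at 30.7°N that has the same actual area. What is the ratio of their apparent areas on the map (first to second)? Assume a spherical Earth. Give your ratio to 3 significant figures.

In the plate carrée (x = Rλ, y = Rφ), meridians are true-scale (h = 1) and parallels are stretched by k = sec φ.
Areal scale at 61.1°: h·k = 1.000 × 2.069 = 2.069.
Areal scale at 30.7°: h·k = 1.000 × 1.163 = 1.163.
Ratio = 2.069/1.163 ≈ 1.78.

1.78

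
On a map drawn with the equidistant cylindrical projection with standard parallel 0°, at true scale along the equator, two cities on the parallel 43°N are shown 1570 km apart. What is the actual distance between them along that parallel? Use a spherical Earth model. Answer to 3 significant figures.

For the equirectangular projection with φ₀ = 0 (plate carrée), h = 1 along meridians and k = sec φ along parallels.
Along the parallel at 43°, map distances are exaggerated by k = sec 43° = 1.367.
True distance = 1570 / 1.367 = 1570 × cos 43° ≈ 1150 km.

1150 km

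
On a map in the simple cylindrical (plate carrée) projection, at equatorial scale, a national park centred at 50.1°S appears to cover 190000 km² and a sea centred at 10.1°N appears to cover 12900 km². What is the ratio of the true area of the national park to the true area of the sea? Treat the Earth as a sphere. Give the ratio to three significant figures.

9.60

On the plate carrée, areal scale = h·k = 1 × sec φ, so true area = apparent × cos φ.
True area of national park: 190000 × cos(50.1°) = 190000 × 0.6414 = 121900 km².
True area of sea: 12900 × cos(10.1°) = 12900 × 0.9845 = 12700 km².
Ratio = 121900 / 12700 ≈ 9.60.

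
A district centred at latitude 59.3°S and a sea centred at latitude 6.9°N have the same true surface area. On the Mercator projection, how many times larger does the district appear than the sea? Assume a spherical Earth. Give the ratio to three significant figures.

3.78

On Mercator, area is exaggerated by sec²φ = 1/cos²φ.
At 59.3°: sec²(59.3°) = 1/0.5105² = 3.837.
At 6.9°: sec²(6.9°) = 1/0.9928² = 1.015.
Ratio = 3.837/1.015 = cos²(6.9°)/cos²(59.3°) ≈ 3.78.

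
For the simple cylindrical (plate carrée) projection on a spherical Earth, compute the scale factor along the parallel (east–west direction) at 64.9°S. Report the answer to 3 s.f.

2.36

In the plate carrée (x = Rλ, y = Rφ), meridians are true-scale (h = 1) and parallels are stretched by k = sec φ.
k = 1/cos 64.9° = 1/0.4242 = 2.357.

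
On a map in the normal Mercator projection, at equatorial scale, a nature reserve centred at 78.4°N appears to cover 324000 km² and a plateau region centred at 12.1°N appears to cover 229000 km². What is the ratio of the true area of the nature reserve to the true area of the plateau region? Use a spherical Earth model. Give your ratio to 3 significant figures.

Mercator's areal exaggeration is sec²φ; hence true area = (apparent area) · cos²φ.
True area of nature reserve: 324000 × cos²(78.4°) = 324000 × 0.04043 = 13100 km².
True area of plateau region: 229000 × cos²(12.1°) = 229000 × 0.9561 = 218900 km².
Ratio = 13100 / 218900 ≈ 0.0598.

0.0598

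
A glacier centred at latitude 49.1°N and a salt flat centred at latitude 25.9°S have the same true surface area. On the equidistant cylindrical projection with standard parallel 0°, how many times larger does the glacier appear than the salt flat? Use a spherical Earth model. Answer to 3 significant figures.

1.37

For the equirectangular projection with φ₀ = 0 (plate carrée), h = 1 along meridians and k = sec φ along parallels.
Areal scale at 49.1°: h·k = 1.000 × 1.527 = 1.527.
Areal scale at 25.9°: h·k = 1.000 × 1.112 = 1.112.
Ratio = 1.527/1.112 ≈ 1.37.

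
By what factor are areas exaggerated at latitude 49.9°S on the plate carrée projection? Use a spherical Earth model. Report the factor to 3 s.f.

1.55

For the equirectangular projection with φ₀ = 0 (plate carrée), h = 1 along meridians and k = sec φ along parallels.
Areal scale = h·k = 1 × sec φ; at 49.9°, h = 1.000, k = 1.552, so h·k = 1.552.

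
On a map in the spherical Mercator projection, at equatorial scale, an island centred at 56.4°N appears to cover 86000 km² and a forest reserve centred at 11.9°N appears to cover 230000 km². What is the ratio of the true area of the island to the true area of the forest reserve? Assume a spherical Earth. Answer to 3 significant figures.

On Mercator the areal scale is sec²φ, so true area = apparent × cos²φ.
True area of island: 86000 × cos²(56.4°) = 86000 × 0.3062 = 26340 km².
True area of forest reserve: 230000 × cos²(11.9°) = 230000 × 0.9575 = 220200 km².
Ratio = 26340 / 220200 ≈ 0.120.

0.120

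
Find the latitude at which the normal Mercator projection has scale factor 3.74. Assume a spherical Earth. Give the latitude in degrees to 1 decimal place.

Mercator scale is k = sec φ = 1/cos φ.
1/cos φ = 3.74  ⇒  cos φ = 0.2674  ⇒  φ = arccos(0.2674) ≈ 74.5°.

74.5°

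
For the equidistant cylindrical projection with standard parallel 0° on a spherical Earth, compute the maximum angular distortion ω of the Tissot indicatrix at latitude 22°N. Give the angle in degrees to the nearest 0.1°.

4.3°

For the equirectangular projection with φ₀ = 0 (plate carrée), h = 1 along meridians and k = sec φ along parallels.
At 22°: h = 1.000, k = 1.079; principal scales a = 1.079, b = 1.000.
sin(ω/2) = (a − b)/(a + b) = 0.07853/2.079 = 0.03778, so ω = 2 arcsin(0.03778) ≈ 4.3°.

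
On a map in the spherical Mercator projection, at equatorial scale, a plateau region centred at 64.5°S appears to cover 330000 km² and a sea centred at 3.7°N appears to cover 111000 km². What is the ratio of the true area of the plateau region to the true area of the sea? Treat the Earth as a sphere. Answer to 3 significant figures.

0.553

Mercator's areal exaggeration is sec²φ; hence true area = (apparent area) · cos²φ.
True area of plateau region: 330000 × cos²(64.5°) = 330000 × 0.1853 = 61160 km².
True area of sea: 111000 × cos²(3.7°) = 111000 × 0.9958 = 110500 km².
Ratio = 61160 / 110500 ≈ 0.553.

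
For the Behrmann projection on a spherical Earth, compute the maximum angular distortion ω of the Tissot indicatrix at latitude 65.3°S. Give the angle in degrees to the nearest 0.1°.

77.0°

The Behrmann projection is cylindrical equal-area with φ₀ = 30°. Cylindrical equal-area (φ₀ = 30°): h = cos φ / cos 30° along meridians, k = cos 30° / cos φ along parallels; h·k = 1.
At 65.3°: h = 0.4825, k = 2.072; principal scales a = 2.072, b = 0.4825.
sin(ω/2) = (a − b)/(a + b) = 1.590/2.555 = 0.6223, so ω = 2 arcsin(0.6223) ≈ 77.0°.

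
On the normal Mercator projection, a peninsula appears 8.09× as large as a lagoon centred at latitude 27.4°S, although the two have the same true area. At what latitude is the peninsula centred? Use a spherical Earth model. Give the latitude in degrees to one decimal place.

71.8°

On Mercator, (apparent₁)/(apparent₂) = sec²φ₁ / sec²φ₂ when true areas are equal.
cos²φ₂ / cos²φ₁ = 8.09  ⇒  cos φ₁ = cos 27.4° / √8.09 = 0.8878/2.844 = 0.3121.
φ₁ = arccos(0.3121) ≈ 71.8°.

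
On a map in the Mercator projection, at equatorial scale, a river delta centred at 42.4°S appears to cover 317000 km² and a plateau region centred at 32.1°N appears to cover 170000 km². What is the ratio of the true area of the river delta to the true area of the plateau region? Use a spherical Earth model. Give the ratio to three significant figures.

Mercator's areal exaggeration is sec²φ; hence true area = (apparent area) · cos²φ.
True area of river delta: 317000 × cos²(42.4°) = 317000 × 0.5453 = 172900 km².
True area of plateau region: 170000 × cos²(32.1°) = 170000 × 0.7176 = 122000 km².
Ratio = 172900 / 122000 ≈ 1.42.

1.42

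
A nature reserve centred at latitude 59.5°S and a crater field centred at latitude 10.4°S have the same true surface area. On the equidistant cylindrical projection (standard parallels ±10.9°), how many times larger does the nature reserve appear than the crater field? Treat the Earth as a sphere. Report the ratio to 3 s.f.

The equidistant cylindrical projection with φ₀ = 10.9° has h = 1 (meridians true) and k = cos φ₀ / cos φ along parallels.
Areal scale at 59.5°: h·k = 1.000 × 1.935 = 1.935.
Areal scale at 10.4°: h·k = 1.000 × 0.9984 = 0.9984.
Ratio = 1.935/0.9984 ≈ 1.94.

1.94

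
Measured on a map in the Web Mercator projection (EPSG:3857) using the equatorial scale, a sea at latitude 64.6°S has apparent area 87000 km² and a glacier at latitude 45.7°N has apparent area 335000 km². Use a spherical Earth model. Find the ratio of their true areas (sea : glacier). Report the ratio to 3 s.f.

0.0980

Since Mercator area scale is 1/cos²φ, the true area equals the apparent area multiplied by cos²φ.
True area of sea: 87000 × cos²(64.6°) = 87000 × 0.1840 = 16010 km².
True area of glacier: 335000 × cos²(45.7°) = 335000 × 0.4878 = 163400 km².
Ratio = 16010 / 163400 ≈ 0.0980.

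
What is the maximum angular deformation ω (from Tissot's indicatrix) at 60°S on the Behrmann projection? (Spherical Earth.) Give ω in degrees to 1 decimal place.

Behrmann is a cylindrical equal-area projection with standard parallels at ±30°. For cylindrical equal-area with standard parallel φ₀, h = cos φ / cos φ₀ and k = cos φ₀ / cos φ, so h·k = 1.
At 60°: h = 0.5774, k = 1.732; principal scales a = 1.732, b = 0.5774.
sin(ω/2) = (a − b)/(a + b) = 1.155/2.309 = 0.5000, so ω = 2 arcsin(0.5000) ≈ 60.0°.

60.0°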